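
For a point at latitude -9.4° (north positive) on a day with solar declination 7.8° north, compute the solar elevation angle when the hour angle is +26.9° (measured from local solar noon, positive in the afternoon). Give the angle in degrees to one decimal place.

cos θ_z = sin φ sin δ + cos φ cos δ cos H = (-0.1633)(0.1357) + (0.9866)(0.9907)(0.8918) = 0.8495.
θ_z = arccos(0.8495) = 31.84°, so the elevation is 90° − 31.84° = 58.16°.

58.2°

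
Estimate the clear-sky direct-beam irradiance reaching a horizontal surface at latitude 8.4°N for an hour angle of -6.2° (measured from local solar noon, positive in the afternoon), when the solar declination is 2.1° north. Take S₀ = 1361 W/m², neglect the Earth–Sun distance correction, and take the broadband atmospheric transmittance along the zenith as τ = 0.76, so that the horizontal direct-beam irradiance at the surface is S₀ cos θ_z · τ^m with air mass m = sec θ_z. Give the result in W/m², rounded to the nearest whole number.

1019 W/m²

cos θ_z = sin φ sin δ + cos φ cos δ cos H = (0.1461)(0.0366) + (0.9893)(0.9993)(0.9942) = 0.9882.
Air mass m = 1/cos θ_z = 1/0.9882 = 1.012; τ^m = 0.76^1.012 = 0.7575.
Surface direct beam = 1361 × 0.9882 × 0.7575 = 1018.79 W/m².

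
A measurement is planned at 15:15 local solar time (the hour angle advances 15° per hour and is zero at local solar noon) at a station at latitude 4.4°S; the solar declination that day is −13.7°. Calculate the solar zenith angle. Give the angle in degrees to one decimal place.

Hour angle H = 15° × (15.25 − 12) = 48.75°.
cos θ_z = sin φ sin δ + cos φ cos δ cos H = (-0.0767)(-0.2368) + (0.9971)(0.9715)(0.6593) = 0.6568.
θ_z = arccos(0.6568) = 48.94°.

48.9°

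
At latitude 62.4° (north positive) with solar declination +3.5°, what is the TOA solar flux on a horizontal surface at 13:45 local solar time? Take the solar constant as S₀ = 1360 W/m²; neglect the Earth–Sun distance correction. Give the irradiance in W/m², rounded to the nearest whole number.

638 W/m²

Hour angle H = 15° × (13.75 − 12) = 26.25°.
cos θ_z = sin(62.4°) sin(3.5°) + cos(62.4°) cos(3.5°) cos(26.25°) = 0.0541 + 0.4147 = 0.4688.
Top-of-atmosphere irradiance = S₀ cos θ_z = 1360 × 0.4688 = 637.57 W/m².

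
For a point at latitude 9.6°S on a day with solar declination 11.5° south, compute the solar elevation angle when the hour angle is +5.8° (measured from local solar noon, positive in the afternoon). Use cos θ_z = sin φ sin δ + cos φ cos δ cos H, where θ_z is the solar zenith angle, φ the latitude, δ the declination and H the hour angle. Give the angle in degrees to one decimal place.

With φ = -9.6°, δ = -11.5°, H = 5.80°: sin φ sin δ = 0.0332, cos φ cos δ cos H = 0.9613, so cos θ_z = 0.9945.
θ_z = arccos(0.9945) = 6.01°, so the elevation is 90° − 6.01° = 83.99°.

84.0°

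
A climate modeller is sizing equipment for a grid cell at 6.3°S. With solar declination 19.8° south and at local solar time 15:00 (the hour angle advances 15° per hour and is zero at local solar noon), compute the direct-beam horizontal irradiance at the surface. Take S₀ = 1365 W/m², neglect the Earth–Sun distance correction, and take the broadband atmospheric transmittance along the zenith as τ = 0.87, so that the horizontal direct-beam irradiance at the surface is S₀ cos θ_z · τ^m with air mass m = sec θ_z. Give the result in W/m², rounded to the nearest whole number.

781 W/m²

Hour angle H = 15° × (15 − 12) = 45.00°.
With φ = -6.3°, δ = -19.8°, H = 45.00°: sin φ sin δ = 0.0372, cos φ cos δ cos H = 0.6613, so cos θ_z = 0.6985.
Air mass m = 1/cos θ_z = 1/0.6985 = 1.432; τ^m = 0.87^1.432 = 0.8192.
Surface direct beam = 1365 × 0.6985 × 0.8192 = 781.07 W/m².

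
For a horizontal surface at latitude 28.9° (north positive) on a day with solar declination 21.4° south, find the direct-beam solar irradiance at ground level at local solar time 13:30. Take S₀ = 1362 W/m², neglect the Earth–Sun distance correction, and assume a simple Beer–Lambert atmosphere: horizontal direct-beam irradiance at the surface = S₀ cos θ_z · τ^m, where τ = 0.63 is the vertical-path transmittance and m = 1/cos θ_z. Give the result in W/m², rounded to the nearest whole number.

353 W/m²

Hour angle H = 15° × (13.5 − 12) = 22.50°.
cos θ_z = sin φ sin δ + cos φ cos δ cos H = (0.4833)(-0.3649) + (0.8755)(0.9311)(0.9239) = 0.5768.
Air mass m = 1/cos θ_z = 1/0.5768 = 1.734; τ^m = 0.63^1.734 = 0.4488.
Surface direct beam = 1362 × 0.5768 × 0.4488 = 352.58 W/m².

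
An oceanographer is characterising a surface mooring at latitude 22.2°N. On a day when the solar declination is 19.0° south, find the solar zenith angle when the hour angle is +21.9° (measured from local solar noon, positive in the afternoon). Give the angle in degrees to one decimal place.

cos θ_z = sin(22.2°) sin(-19.0°) + cos(22.2°) cos(-19.0°) cos(21.90°) = -0.1230 + 0.8123 = 0.6893.
θ_z = arccos(0.6893) = 46.43°.

46.4°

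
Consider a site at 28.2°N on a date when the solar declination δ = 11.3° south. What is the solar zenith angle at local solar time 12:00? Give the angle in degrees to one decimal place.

39.5°

Hour angle H = 15° × (12 − 12) = 0.00°.
cos θ_z = sin(28.2°) sin(-11.3°) + cos(28.2°) cos(-11.3°) cos(0.00°) = -0.0926 + 0.8642 = 0.7716.
θ_z = arccos(0.7716) = 39.50°.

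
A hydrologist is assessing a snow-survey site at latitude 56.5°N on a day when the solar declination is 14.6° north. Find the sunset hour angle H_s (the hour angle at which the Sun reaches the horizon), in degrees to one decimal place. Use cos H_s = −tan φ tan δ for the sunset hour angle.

−tan φ tan δ = −(1.5108)(0.2605) = -0.3936; H_s = arccos(-0.3936) = 113.18°.

113.2°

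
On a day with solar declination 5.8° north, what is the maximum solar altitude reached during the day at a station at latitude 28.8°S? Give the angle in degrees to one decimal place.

At local solar noon the hour angle is zero, so the elevation is 90° − |φ − δ| = 90° − |-28.8° − (5.8°)| = 90° − 34.6° = 55.4°.

55.4°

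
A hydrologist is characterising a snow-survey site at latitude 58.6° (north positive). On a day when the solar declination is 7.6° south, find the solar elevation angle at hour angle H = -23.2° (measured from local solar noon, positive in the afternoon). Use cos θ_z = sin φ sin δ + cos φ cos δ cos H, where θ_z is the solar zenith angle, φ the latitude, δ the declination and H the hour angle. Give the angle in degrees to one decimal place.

cos θ_z = sin(58.6°) sin(-7.6°) + cos(58.6°) cos(-7.6°) cos(-23.20°) = -0.1129 + 0.4747 = 0.3618.
θ_z = arccos(0.3618) = 68.79°, so the elevation is 90° − 68.79° = 21.21°.

21.2°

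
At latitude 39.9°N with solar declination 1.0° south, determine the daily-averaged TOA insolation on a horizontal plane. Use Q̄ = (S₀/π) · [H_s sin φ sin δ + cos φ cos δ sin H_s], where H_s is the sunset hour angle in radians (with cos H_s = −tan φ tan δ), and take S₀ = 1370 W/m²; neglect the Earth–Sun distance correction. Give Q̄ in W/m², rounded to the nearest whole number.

327 W/m²

−tan φ tan δ = −(0.8361)(-0.0175) = 0.0146; H_s = arccos(0.0146) = 89.16°. In radians, H_s = 1.5561.
H_s sin φ sin δ = 1.5561 × 0.6414 × -0.0175 = -0.0175.
cos φ cos δ sin H_s = 0.7672 × 0.9998 × 0.9999 = 0.7670.
Q̄ = (1370/π) × (-0.0175 + 0.7670) = 436.08 × 0.7495 = 326.84 W/m².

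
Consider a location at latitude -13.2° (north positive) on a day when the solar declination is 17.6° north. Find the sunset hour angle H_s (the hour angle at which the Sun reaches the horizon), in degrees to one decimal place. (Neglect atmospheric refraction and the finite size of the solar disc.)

−tan φ tan δ = −(-0.2345)(0.3172) = 0.0744; H_s = arccos(0.0744) = 85.73°.

85.7°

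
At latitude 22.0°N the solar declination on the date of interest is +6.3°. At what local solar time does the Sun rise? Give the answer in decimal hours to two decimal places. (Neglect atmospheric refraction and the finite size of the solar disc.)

cos H_s = −tan(22.0°) · tan(6.3°) = -0.0446, so H_s = arccos(-0.0446) = 92.56°.
Sunrise is at 12 − H_s/15 = 12 − 6.171 = 5.829 h local solar time.

5.83 h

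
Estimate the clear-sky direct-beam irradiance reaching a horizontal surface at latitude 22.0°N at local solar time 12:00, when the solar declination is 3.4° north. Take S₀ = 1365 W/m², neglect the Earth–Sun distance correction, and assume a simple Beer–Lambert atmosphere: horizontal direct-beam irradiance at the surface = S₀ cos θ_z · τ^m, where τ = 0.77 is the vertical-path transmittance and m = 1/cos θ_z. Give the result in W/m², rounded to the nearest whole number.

982 W/m²

Hour angle H = 15° × (12 − 12) = 0.00°.
cos θ_z = sin(22.0°) sin(3.4°) + cos(22.0°) cos(3.4°) cos(0.00°) = 0.0222 + 0.9256 = 0.9478.
Air mass m = 1/cos θ_z = 1/0.9478 = 1.055; τ^m = 0.77^1.055 = 0.7590.
Surface direct beam = 1365 × 0.9478 × 0.7590 = 981.95 W/m².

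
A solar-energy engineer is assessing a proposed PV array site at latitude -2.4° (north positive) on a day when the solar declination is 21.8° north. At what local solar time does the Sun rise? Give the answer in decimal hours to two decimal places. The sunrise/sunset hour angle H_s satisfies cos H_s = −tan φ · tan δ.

6.06 h

cos H_s = −tan(-2.4°) · tan(21.8°) = 0.0168, so H_s = arccos(0.0168) = 89.04°.
Sunrise is at 12 − H_s/15 = 12 − 5.936 = 6.064 h local solar time.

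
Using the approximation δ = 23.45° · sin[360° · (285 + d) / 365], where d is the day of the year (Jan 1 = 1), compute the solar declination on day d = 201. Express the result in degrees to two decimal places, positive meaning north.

+20.44°

360 × (285 + 201) / 365 = 479.342°; sin(479.342°) = 0.8717.
δ = 23.45 × 0.8717 = 20.441° ≈ +20.44°.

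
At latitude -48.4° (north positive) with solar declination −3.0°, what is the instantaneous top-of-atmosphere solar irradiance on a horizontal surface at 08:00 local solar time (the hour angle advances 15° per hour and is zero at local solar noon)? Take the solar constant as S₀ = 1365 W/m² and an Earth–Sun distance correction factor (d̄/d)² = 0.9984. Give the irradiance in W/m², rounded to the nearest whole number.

Hour angle H = 15° × (8 − 12) = -60.00°.
With φ = -48.4°, δ = -3.0°, H = -60.00°: sin φ sin δ = 0.0391, cos φ cos δ cos H = 0.3315, so cos θ_z = 0.3706.
Top-of-atmosphere irradiance = S₀ (d̄/d)² cos θ_z = 1365 × 0.9984 × 0.3706 = 505.06 W/m².

505 W/m²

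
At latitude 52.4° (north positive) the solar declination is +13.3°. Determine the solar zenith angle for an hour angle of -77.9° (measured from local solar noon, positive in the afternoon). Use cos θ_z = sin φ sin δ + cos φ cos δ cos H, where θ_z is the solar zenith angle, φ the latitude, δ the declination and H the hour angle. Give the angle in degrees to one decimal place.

With φ = 52.4°, δ = 13.3°, H = -77.90°: sin φ sin δ = 0.1823, cos φ cos δ cos H = 0.1245, so cos θ_z = 0.3068.
θ_z = arccos(0.3068) = 72.13°.

72.1°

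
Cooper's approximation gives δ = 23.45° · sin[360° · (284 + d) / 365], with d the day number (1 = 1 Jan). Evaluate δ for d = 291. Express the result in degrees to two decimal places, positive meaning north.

-10.69°

360 × (284 + 291) / 365 = 567.123°; sin(567.123°) = -0.4559.
δ = 23.45 × -0.4559 = -10.691° ≈ -10.69°.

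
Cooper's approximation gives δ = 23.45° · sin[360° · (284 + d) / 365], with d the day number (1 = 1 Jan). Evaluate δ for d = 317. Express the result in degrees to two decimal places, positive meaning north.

-18.67°

360 × (284 + 317) / 365 = 592.767°; sin(592.767°) = -0.7962.
δ = 23.45 × -0.7962 = -18.671° ≈ -18.67°.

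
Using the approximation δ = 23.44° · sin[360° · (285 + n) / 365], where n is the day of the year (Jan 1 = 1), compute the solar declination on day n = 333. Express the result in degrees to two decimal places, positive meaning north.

-21.96°

360 × (285 + 333) / 365 = 609.534°; sin(609.534°) = -0.9369.
δ = 23.44 × -0.9369 = -21.961° ≈ -21.96°.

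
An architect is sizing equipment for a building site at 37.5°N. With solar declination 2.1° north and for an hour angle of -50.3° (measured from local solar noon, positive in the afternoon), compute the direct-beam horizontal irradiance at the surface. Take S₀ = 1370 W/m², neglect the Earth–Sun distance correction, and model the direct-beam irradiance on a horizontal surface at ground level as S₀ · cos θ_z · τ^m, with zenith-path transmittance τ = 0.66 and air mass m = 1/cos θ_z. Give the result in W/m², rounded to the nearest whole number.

With φ = 37.5°, δ = 2.1°, H = -50.30°: sin φ sin δ = 0.0223, cos φ cos δ cos H = 0.5064, so cos θ_z = 0.5287.
Air mass m = 1/cos θ_z = 1/0.5287 = 1.891; τ^m = 0.66^1.891 = 0.4558.
Surface direct beam = 1370 × 0.5287 × 0.4558 = 330.14 W/m².

330 W/m²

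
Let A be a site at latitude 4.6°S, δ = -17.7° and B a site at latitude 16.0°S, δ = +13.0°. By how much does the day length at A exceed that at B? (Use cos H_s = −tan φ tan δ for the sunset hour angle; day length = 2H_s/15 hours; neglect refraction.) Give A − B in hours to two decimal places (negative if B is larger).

+0.70 h

A: H_s = arccos(−tan -4.6° · tan -17.7°) = 91.47°, so 2H_s/15 = 12.1960 h.
B: H_s = arccos(−tan -16.0° · tan 13.0°) = 86.20°, so 2H_s/15 = 11.4933 h.
A − B = 12.1960 − 11.4933 = 0.7027 h.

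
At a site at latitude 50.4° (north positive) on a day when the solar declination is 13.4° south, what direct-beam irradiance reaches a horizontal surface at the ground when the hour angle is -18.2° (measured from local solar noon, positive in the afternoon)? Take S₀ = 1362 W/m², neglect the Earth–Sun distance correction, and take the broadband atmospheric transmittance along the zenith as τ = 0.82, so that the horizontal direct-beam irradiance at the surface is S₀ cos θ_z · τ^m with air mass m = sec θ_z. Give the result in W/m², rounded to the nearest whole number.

345 W/m²

With φ = 50.4°, δ = -13.4°, H = -18.20°: sin φ sin δ = -0.1786, cos φ cos δ cos H = 0.5890, so cos θ_z = 0.4104.
Air mass m = 1/cos θ_z = 1/0.4104 = 2.437; τ^m = 0.82^2.437 = 0.6165.
Surface direct beam = 1362 × 0.4104 × 0.6165 = 344.60 W/m².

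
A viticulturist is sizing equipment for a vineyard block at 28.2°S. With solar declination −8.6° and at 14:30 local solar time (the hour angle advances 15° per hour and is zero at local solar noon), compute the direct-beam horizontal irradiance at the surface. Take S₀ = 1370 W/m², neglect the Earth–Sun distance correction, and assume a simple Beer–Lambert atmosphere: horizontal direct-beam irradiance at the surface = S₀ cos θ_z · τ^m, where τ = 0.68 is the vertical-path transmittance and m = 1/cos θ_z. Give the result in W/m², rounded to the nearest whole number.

629 W/m²

Hour angle H = 15° × (14.5 − 12) = 37.50°.
cos θ_z = sin φ sin δ + cos φ cos δ cos H = (-0.4726)(-0.1495) + (0.8813)(0.9888)(0.7934) = 0.7620.
Air mass m = 1/cos θ_z = 1/0.7620 = 1.312; τ^m = 0.68^1.312 = 0.6029.
Surface direct beam = 1370 × 0.7620 × 0.6029 = 629.39 W/m².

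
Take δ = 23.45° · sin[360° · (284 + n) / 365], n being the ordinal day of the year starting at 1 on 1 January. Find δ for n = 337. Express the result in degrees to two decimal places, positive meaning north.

-22.36°

360 × (284 + 337) / 365 = 612.493°; sin(612.493°) = -0.9537.
δ = 23.45 × -0.9537 = -22.364° ≈ -22.36°.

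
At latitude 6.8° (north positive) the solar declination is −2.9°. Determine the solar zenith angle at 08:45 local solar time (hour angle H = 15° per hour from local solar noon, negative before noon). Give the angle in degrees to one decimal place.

Hour angle H = 15° × (8.75 − 12) = -48.75°.
cos θ_z = sin(6.8°) sin(-2.9°) + cos(6.8°) cos(-2.9°) cos(-48.75°) = -0.0060 + 0.6539 = 0.6479.
θ_z = arccos(0.6479) = 49.62°.

49.6°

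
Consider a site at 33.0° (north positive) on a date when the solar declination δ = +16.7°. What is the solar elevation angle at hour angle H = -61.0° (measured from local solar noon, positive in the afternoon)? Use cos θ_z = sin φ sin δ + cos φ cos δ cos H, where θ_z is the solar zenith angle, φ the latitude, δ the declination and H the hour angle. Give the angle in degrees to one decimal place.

cos θ_z = sin(33.0°) sin(16.7°) + cos(33.0°) cos(16.7°) cos(-61.00°) = 0.1565 + 0.3894 = 0.5459.
θ_z = arccos(0.5459) = 56.91°, so the elevation is 90° − 56.91° = 33.09°.

33.1°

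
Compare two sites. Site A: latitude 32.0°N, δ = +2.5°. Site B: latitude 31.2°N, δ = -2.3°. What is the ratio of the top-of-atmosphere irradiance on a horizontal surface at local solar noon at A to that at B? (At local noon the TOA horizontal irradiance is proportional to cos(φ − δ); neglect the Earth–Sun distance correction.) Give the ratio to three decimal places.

A: cos θ_z = cos(32.0° − (2.5°)) = 0.8704.
B: cos θ_z = cos(31.2° − (-2.3°)) = 0.8339.
Ratio A/B = 0.8704 / 0.8339 = 1.0438.

1.044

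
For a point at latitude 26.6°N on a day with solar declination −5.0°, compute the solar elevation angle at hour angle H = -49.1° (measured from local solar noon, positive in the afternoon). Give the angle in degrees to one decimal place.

With φ = 26.6°, δ = -5.0°, H = -49.10°: sin φ sin δ = -0.0390, cos φ cos δ cos H = 0.5832, so cos θ_z = 0.5442.
θ_z = arccos(0.5442) = 57.03°, so the elevation is 90° − 57.03° = 32.97°.

33.0°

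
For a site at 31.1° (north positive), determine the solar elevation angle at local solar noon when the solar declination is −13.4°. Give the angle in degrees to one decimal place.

45.5°

At local solar noon the hour angle is zero, so the elevation is 90° − |φ − δ| = 90° − |31.1° − (-13.4°)| = 90° − 44.5° = 45.5°.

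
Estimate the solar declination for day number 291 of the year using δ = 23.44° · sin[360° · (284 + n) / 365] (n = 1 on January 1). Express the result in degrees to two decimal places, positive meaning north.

-10.69°

360 × (284 + 291) / 365 = 567.123°; sin(567.123°) = -0.4559.
δ = 23.44 × -0.4559 = -10.686° ≈ -10.69°.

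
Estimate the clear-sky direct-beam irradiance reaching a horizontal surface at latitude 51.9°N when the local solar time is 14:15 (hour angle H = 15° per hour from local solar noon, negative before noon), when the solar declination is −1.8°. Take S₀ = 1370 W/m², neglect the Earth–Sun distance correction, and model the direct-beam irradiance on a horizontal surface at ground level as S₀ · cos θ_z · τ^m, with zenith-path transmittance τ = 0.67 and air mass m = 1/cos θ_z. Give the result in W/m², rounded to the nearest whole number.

Hour angle H = 15° × (14.25 − 12) = 33.75°.
cos θ_z = sin φ sin δ + cos φ cos δ cos H = (0.7869)(-0.0314) + (0.6170)(0.9995)(0.8315) = 0.4881.
Air mass m = 1/cos θ_z = 1/0.4881 = 2.049; τ^m = 0.67^2.049 = 0.4402.
Surface direct beam = 1370 × 0.4881 × 0.4402 = 294.36 W/m².

294 W/m²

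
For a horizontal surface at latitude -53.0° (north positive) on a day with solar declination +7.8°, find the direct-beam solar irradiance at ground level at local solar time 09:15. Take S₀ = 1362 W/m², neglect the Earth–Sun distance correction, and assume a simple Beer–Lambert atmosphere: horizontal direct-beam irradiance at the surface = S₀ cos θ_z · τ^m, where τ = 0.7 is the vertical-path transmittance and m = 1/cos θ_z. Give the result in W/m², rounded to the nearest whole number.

162 W/m²

Hour angle H = 15° × (9.25 − 12) = -41.25°.
cos θ_z = sin(-53.0°) sin(7.8°) + cos(-53.0°) cos(7.8°) cos(-41.25°) = -0.1084 + 0.4483 = 0.3399.
Air mass m = 1/cos θ_z = 1/0.3399 = 2.942; τ^m = 0.7^2.942 = 0.3502.
Surface direct beam = 1362 × 0.3399 × 0.3502 = 162.12 W/m².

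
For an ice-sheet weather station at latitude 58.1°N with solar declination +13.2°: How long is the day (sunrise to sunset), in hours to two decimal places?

14.95 hours

cos H_s = −tan(58.1°) · tan(13.2°) = -0.3768, so H_s = arccos(-0.3768) = 112.14°.
Day length = 2 H_s / 15° h⁻¹ = 224.28° / 15 = 14.952 h.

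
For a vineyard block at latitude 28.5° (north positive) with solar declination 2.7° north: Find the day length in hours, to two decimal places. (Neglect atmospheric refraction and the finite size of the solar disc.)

12.20 hours

−tan φ tan δ = −(0.5430)(0.0472) = -0.0256; H_s = arccos(-0.0256) = 91.47°.
Day length = 2 H_s / 15° h⁻¹ = 182.94° / 15 = 12.196 h.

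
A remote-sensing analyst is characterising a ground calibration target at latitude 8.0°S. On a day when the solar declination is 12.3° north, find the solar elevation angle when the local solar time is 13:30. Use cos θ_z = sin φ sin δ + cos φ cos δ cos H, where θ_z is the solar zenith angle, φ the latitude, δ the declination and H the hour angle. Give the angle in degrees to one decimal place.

59.8°

Hour angle H = 15° × (13.5 − 12) = 22.50°.
cos θ_z = sin φ sin δ + cos φ cos δ cos H = (-0.1392)(0.2130) + (0.9903)(0.9770)(0.9239) = 0.8642.
θ_z = arccos(0.8642) = 30.21°, so the elevation is 90° − 30.21° = 59.79°.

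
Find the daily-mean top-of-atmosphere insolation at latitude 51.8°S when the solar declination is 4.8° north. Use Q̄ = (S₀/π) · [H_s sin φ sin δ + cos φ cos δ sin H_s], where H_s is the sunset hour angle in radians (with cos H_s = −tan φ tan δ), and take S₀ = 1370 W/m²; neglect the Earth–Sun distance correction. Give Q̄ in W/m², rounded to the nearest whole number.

The sunset hour angle satisfies cos H_s = −tan φ tan δ = 0.1067, giving H_s = 83.87°. In radians, H_s = 1.4638.
H_s sin φ sin δ = 1.4638 × -0.7859 × 0.0837 = -0.0963.
cos φ cos δ sin H_s = 0.6184 × 0.9965 × 0.9943 = 0.6127.
Q̄ = (1370/π) × (-0.0963 + 0.6127) = 436.08 × 0.5164 = 225.19 W/m².

225 W/m²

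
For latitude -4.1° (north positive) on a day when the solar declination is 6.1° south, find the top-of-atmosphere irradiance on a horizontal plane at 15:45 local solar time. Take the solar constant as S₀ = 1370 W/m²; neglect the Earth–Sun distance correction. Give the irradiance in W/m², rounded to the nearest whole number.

Hour angle H = 15° × (15.75 − 12) = 56.25°.
cos θ_z = sin φ sin δ + cos φ cos δ cos H = (-0.0715)(-0.1063) + (0.9974)(0.9943)(0.5556) = 0.5586.
Top-of-atmosphere irradiance = S₀ cos θ_z = 1370 × 0.5586 = 765.28 W/m².

765 W/m²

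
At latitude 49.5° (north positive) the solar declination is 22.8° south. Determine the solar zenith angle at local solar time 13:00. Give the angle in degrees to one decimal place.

Hour angle H = 15° × (13 − 12) = 15.00°.
cos θ_z = sin φ sin δ + cos φ cos δ cos H = (0.7604)(-0.3875) + (0.6494)(0.9219)(0.9659) = 0.2836.
θ_z = arccos(0.2836) = 73.52°.

73.5°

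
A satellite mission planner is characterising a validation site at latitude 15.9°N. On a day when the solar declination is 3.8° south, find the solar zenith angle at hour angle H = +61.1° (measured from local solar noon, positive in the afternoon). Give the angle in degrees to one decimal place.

63.5°

cos θ_z = sin(15.9°) sin(-3.8°) + cos(15.9°) cos(-3.8°) cos(61.10°) = -0.0182 + 0.4638 = 0.4456.
θ_z = arccos(0.4456) = 63.54°.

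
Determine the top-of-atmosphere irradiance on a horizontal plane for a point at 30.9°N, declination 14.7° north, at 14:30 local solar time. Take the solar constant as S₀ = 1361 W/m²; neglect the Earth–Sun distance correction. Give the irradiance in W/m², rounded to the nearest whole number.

Hour angle H = 15° × (14.5 − 12) = 37.50°.
cos θ_z = sin φ sin δ + cos φ cos δ cos H = (0.5135)(0.2538) + (0.8581)(0.9673)(0.7934) = 0.7889.
Top-of-atmosphere irradiance = S₀ cos θ_z = 1361 × 0.7889 = 1073.69 W/m².

1074 W/m²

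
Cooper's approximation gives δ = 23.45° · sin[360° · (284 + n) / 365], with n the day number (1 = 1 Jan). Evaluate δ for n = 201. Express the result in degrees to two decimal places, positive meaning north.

360 × (284 + 201) / 365 = 478.356°; sin(478.356°) = 0.8800.
δ = 23.45 × 0.8800 = 20.636° ≈ +20.64°.

+20.64°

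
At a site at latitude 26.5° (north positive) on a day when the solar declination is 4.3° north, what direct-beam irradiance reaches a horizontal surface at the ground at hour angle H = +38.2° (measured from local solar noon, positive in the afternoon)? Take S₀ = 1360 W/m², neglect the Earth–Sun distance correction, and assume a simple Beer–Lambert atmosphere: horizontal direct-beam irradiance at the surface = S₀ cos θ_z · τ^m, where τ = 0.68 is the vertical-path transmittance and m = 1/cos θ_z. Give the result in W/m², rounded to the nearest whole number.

cos θ_z = sin φ sin δ + cos φ cos δ cos H = (0.4462)(0.0750) + (0.8949)(0.9972)(0.7859) = 0.7348.
Air mass m = 1/cos θ_z = 1/0.7348 = 1.361; τ^m = 0.68^1.361 = 0.5916.
Surface direct beam = 1360 × 0.7348 × 0.5916 = 591.20 W/m².

591 W/m²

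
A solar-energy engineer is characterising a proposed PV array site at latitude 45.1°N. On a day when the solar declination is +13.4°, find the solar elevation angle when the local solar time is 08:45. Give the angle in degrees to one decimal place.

Hour angle H = 15° × (8.75 − 12) = -48.75°.
cos θ_z = sin φ sin δ + cos φ cos δ cos H = (0.7083)(0.2317) + (0.7059)(0.9728)(0.6593) = 0.6169.
θ_z = arccos(0.6169) = 51.91°, so the elevation is 90° − 51.91° = 38.09°.

38.1°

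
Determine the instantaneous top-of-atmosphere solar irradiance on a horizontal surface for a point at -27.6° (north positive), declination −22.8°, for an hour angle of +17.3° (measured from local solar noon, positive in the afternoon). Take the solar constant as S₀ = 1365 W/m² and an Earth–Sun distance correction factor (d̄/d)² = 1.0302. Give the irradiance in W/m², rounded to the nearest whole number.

1349 W/m²

With φ = -27.6°, δ = -22.8°, H = 17.30°: sin φ sin δ = 0.1795, cos φ cos δ cos H = 0.7800, so cos θ_z = 0.9595.
Top-of-atmosphere irradiance = S₀ (d̄/d)² cos θ_z = 1365 × 1.0302 × 0.9595 = 1349.27 W/m².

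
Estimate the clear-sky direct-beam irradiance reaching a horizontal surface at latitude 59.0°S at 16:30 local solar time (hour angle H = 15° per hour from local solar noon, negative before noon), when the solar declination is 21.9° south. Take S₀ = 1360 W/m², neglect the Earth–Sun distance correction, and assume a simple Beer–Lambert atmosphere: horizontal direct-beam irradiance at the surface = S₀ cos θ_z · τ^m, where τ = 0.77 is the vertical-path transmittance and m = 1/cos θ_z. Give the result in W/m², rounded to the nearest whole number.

Hour angle H = 15° × (16.5 − 12) = 67.50°.
With φ = -59.0°, δ = -21.9°, H = 67.50°: sin φ sin δ = 0.3197, cos φ cos δ cos H = 0.1829, so cos θ_z = 0.5026.
Air mass m = 1/cos θ_z = 1/0.5026 = 1.990; τ^m = 0.77^1.990 = 0.5945.
Surface direct beam = 1360 × 0.5026 × 0.5945 = 406.36 W/m².

406 W/m²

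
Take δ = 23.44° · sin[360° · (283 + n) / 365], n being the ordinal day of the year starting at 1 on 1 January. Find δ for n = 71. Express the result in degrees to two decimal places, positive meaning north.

-4.41°

360 × (283 + 71) / 365 = 349.151°; sin(349.151°) = -0.1882.
δ = 23.44 × -0.1882 = -4.411° ≈ -4.41°.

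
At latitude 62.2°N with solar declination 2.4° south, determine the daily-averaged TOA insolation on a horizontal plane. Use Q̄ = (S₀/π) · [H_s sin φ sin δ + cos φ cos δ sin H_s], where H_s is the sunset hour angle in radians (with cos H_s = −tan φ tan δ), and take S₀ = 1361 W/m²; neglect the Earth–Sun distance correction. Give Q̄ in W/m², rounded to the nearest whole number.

The sunset hour angle satisfies cos H_s = −tan φ tan δ = 0.0795, giving H_s = 85.44°. In radians, H_s = 1.4912.
H_s sin φ sin δ = 1.4912 × 0.8846 × -0.0419 = -0.0553.
cos φ cos δ sin H_s = 0.4664 × 0.9991 × 0.9968 = 0.4645.
Q̄ = (1361/π) × (-0.0553 + 0.4645) = 433.22 × 0.4092 = 177.27 W/m².

177 W/m²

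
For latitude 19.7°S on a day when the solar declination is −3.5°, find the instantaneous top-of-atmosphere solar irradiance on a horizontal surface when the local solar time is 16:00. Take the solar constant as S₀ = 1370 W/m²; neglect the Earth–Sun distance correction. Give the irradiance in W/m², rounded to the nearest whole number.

672 W/m²

Hour angle H = 15° × (16 − 12) = 60.00°.
cos θ_z = sin φ sin δ + cos φ cos δ cos H = (-0.3371)(-0.0610) + (0.9415)(0.9981)(0.5000) = 0.4904.
Top-of-atmosphere irradiance = S₀ cos θ_z = 1370 × 0.4904 = 671.85 W/m².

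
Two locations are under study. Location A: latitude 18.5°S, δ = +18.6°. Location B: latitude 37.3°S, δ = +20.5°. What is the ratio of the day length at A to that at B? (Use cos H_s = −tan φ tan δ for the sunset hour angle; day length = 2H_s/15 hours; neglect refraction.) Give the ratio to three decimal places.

A: H_s = arccos(−tan -18.5° · tan 18.6°) = 83.53°, so 2H_s/15 = 11.1373 h.
B: H_s = arccos(−tan -37.3° · tan 20.5°) = 73.45°, so 2H_s/15 = 9.7933 h.
Ratio A/B = 11.1373 / 9.7933 = 1.1372.

1.137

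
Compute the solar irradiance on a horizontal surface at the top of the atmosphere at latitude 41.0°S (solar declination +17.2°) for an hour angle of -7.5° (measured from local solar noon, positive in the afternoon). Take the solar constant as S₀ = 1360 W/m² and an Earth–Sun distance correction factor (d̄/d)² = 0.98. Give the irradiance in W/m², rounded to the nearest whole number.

cos θ_z = sin(-41.0°) sin(17.2°) + cos(-41.0°) cos(17.2°) cos(-7.50°) = -0.1940 + 0.7148 = 0.5208.
Top-of-atmosphere irradiance = S₀ (d̄/d)² cos θ_z = 1360 × 0.98 × 0.5208 = 694.12 W/m².

694 W/m²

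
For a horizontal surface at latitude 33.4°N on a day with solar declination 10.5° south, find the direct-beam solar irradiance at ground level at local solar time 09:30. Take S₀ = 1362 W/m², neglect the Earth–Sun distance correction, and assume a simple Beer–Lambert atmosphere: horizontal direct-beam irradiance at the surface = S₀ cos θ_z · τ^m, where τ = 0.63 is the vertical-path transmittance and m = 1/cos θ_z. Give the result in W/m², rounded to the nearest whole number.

Hour angle H = 15° × (9.5 − 12) = -37.50°.
With φ = 33.4°, δ = -10.5°, H = -37.50°: sin φ sin δ = -0.1003, cos φ cos δ cos H = 0.6512, so cos θ_z = 0.5509.
Air mass m = 1/cos θ_z = 1/0.5509 = 1.815; τ^m = 0.63^1.815 = 0.4323.
Surface direct beam = 1362 × 0.5509 × 0.4323 = 324.37 W/m².

324 W/m²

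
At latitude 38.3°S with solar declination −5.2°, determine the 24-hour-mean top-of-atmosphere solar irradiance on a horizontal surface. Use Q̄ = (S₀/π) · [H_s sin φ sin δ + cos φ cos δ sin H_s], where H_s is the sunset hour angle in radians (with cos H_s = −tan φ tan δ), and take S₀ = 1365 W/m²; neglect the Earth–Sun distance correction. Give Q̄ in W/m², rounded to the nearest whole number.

379 W/m²

cos H_s = −tan(-38.3°) · tan(-5.2°) = -0.0719, so H_s = arccos(-0.0719) = 94.12°. In radians, H_s = 1.6427.
H_s sin φ sin δ = 1.6427 × -0.6198 × -0.0906 = 0.0922.
cos φ cos δ sin H_s = 0.7848 × 0.9959 × 0.9974 = 0.7796.
Q̄ = (1365/π) × (0.0922 + 0.7796) = 434.49 × 0.8718 = 378.79 W/m².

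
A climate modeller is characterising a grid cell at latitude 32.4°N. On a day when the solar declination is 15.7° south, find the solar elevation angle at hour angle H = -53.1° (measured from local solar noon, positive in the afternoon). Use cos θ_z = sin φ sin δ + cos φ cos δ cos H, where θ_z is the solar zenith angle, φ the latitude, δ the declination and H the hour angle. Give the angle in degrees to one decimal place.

20.1°

cos θ_z = sin φ sin δ + cos φ cos δ cos H = (0.5358)(-0.2706) + (0.8443)(0.9627)(0.6004) = 0.3430.
θ_z = arccos(0.3430) = 69.94°, so the elevation is 90° − 69.94° = 20.06°.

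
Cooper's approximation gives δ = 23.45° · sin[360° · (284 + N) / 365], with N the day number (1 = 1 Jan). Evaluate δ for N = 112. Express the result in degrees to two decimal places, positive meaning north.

360 × (284 + 112) / 365 = 390.575°; sin(390.575°) = 0.5087.
δ = 23.45 × 0.5087 = 11.929° ≈ +11.93°.

+11.93°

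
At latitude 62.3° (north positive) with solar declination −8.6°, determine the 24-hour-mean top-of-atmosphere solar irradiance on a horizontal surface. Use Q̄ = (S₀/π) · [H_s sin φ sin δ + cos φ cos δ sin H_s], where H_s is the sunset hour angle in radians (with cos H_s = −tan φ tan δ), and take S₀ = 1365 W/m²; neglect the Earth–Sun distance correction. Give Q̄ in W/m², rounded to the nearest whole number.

118 W/m²

−tan φ tan δ = −(1.9047)(-0.1512) = 0.2880; H_s = arccos(0.2880) = 73.26°. In radians, H_s = 1.2786.
H_s sin φ sin δ = 1.2786 × 0.8854 × -0.1495 = -0.1692.
cos φ cos δ sin H_s = 0.4648 × 0.9888 × 0.9576 = 0.4401.
Q̄ = (1365/π) × (-0.1692 + 0.4401) = 434.49 × 0.2709 = 117.70 W/m².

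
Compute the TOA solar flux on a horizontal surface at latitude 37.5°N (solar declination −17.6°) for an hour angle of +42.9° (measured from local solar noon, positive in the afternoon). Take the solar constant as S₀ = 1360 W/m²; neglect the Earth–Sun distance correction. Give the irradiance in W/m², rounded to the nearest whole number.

With φ = 37.5°, δ = -17.6°, H = 42.90°: sin φ sin δ = -0.1841, cos φ cos δ cos H = 0.5540, so cos θ_z = 0.3699.
Top-of-atmosphere irradiance = S₀ cos θ_z = 1360 × 0.3699 = 503.06 W/m².

503 W/m²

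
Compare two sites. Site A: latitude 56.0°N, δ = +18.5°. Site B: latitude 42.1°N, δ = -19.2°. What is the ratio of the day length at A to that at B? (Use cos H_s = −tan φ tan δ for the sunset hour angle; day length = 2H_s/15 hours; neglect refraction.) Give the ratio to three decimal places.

A: H_s = arccos(−tan 56.0° · tan 18.5°) = 119.74°, so 2H_s/15 = 15.9653 h.
B: H_s = arccos(−tan 42.1° · tan -19.2°) = 71.66°, so 2H_s/15 = 9.5547 h.
Ratio A/B = 15.9653 / 9.5547 = 1.6709.

1.671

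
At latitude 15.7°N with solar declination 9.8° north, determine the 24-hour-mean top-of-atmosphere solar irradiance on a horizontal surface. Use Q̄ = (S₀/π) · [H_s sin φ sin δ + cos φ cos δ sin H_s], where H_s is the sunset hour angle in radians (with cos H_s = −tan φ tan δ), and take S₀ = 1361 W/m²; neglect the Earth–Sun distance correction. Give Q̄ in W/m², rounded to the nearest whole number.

−tan φ tan δ = −(0.2811)(0.1727) = -0.0485; H_s = arccos(-0.0485) = 92.78°. In radians, H_s = 1.6193.
H_s sin φ sin δ = 1.6193 × 0.2706 × 0.1702 = 0.0746.
cos φ cos δ sin H_s = 0.9627 × 0.9854 × 0.9988 = 0.9475.
Q̄ = (1361/π) × (0.0746 + 0.9475) = 433.22 × 1.0221 = 442.79 W/m².

443 W/m²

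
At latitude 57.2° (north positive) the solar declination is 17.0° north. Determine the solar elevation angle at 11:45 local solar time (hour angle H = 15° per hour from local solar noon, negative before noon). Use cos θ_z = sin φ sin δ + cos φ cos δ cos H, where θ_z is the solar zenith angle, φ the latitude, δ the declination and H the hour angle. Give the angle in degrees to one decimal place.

49.7°

Hour angle H = 15° × (11.75 − 12) = -3.75°.
cos θ_z = sin φ sin δ + cos φ cos δ cos H = (0.8406)(0.2924) + (0.5417)(0.9563)(0.9979) = 0.7627.
θ_z = arccos(0.7627) = 40.30°, so the elevation is 90° − 40.30° = 49.70°.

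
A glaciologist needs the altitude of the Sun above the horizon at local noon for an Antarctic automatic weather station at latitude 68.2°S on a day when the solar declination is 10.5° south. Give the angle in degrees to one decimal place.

32.3°

At local solar noon the hour angle is zero, so the elevation is 90° − |φ − δ| = 90° − |-68.2° − (-10.5°)| = 90° − 57.7° = 32.3°.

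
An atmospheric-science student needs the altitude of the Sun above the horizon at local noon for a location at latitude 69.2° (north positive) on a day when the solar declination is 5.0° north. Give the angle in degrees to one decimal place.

At local solar noon the hour angle is zero, so the elevation is 90° − |φ − δ| = 90° − |69.2° − (5.0°)| = 90° − 64.2° = 25.8°.

25.8°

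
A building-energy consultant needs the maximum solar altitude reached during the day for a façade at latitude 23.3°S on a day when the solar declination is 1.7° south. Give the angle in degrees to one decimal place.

68.4°

At local solar noon the hour angle is zero, so the elevation is 90° − |φ − δ| = 90° − |-23.3° − (-1.7°)| = 90° − 21.6° = 68.4°.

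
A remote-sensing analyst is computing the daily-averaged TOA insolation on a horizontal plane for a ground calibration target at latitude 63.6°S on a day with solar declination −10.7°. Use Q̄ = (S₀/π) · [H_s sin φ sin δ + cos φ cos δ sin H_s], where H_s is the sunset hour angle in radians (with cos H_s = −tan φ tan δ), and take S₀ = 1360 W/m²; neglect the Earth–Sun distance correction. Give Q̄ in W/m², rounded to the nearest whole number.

316 W/m²

−tan φ tan δ = −(-2.0145)(-0.1890) = -0.3807; H_s = arccos(-0.3807) = 112.38°. In radians, H_s = 1.9614.
H_s sin φ sin δ = 1.9614 × -0.8957 × -0.1857 = 0.3262.
cos φ cos δ sin H_s = 0.4446 × 0.9826 × 0.9247 = 0.4040.
Q̄ = (1360/π) × (0.3262 + 0.4040) = 432.90 × 0.7302 = 316.10 W/m².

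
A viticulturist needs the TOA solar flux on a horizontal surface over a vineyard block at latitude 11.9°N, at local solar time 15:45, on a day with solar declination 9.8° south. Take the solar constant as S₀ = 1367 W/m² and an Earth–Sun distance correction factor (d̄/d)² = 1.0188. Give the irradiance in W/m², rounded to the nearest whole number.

Hour angle H = 15° × (15.75 − 12) = 56.25°.
cos θ_z = sin φ sin δ + cos φ cos δ cos H = (0.2062)(-0.1702) + (0.9785)(0.9854)(0.5556) = 0.5006.
Top-of-atmosphere irradiance = S₀ (d̄/d)² cos θ_z = 1367 × 1.0188 × 0.5006 = 697.19 W/m².

697 W/m²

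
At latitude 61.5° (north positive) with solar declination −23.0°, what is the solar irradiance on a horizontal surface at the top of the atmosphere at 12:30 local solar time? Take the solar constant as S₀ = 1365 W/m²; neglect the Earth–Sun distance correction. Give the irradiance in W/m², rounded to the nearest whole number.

Hour angle H = 15° × (12.5 − 12) = 7.50°.
cos θ_z = sin φ sin δ + cos φ cos δ cos H = (0.8788)(-0.3907) + (0.4772)(0.9205)(0.9914) = 0.0921.
Top-of-atmosphere irradiance = S₀ cos θ_z = 1365 × 0.0921 = 125.72 W/m².

126 W/m²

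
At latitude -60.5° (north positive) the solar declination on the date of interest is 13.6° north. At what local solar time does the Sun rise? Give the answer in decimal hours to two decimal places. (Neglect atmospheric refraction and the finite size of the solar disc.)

−tan φ tan δ = −(-1.7675)(0.2419) = 0.4276; H_s = arccos(0.4276) = 64.68°.
Sunrise is at 12 − H_s/15 = 12 − 4.312 = 7.688 h local solar time.

7.69 h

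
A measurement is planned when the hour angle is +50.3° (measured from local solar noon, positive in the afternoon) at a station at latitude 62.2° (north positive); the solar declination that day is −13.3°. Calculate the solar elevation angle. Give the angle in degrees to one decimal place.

5.0°

With φ = 62.2°, δ = -13.3°, H = 50.30°: sin φ sin δ = -0.2035, cos φ cos δ cos H = 0.2899, so cos θ_z = 0.0864.
θ_z = arccos(0.0864) = 85.04°, so the elevation is 90° − 85.04° = 4.96°.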